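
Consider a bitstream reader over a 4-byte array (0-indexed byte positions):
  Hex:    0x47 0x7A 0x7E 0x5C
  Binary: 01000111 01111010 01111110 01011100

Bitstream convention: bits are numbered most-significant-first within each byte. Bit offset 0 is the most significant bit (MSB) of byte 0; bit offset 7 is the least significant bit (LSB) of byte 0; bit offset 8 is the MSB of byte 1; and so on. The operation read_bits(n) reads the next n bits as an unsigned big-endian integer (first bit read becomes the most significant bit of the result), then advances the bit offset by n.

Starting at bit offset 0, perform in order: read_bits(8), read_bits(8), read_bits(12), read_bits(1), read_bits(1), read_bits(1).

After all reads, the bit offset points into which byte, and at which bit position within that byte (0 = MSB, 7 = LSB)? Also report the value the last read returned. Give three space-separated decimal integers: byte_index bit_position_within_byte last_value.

Read 1: bits[0:8] width=8 -> value=71 (bin 01000111); offset now 8 = byte 1 bit 0; 24 bits remain
Read 2: bits[8:16] width=8 -> value=122 (bin 01111010); offset now 16 = byte 2 bit 0; 16 bits remain
Read 3: bits[16:28] width=12 -> value=2021 (bin 011111100101); offset now 28 = byte 3 bit 4; 4 bits remain
Read 4: bits[28:29] width=1 -> value=1 (bin 1); offset now 29 = byte 3 bit 5; 3 bits remain
Read 5: bits[29:30] width=1 -> value=1 (bin 1); offset now 30 = byte 3 bit 6; 2 bits remain
Read 6: bits[30:31] width=1 -> value=0 (bin 0); offset now 31 = byte 3 bit 7; 1 bits remain

Answer: 3 7 0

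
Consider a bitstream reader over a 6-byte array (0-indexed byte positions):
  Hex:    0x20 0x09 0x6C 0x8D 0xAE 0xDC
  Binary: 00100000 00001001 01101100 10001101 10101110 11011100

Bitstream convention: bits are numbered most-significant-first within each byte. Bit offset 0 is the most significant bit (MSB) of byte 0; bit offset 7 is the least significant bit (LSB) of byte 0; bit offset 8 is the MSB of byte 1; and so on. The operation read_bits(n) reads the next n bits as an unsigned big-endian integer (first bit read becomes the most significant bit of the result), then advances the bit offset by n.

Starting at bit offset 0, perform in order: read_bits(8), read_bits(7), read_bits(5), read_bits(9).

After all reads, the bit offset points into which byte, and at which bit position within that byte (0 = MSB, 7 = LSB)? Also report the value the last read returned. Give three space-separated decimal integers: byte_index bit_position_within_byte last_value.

Answer: 3 5 401

Derivation:
Read 1: bits[0:8] width=8 -> value=32 (bin 00100000); offset now 8 = byte 1 bit 0; 40 bits remain
Read 2: bits[8:15] width=7 -> value=4 (bin 0000100); offset now 15 = byte 1 bit 7; 33 bits remain
Read 3: bits[15:20] width=5 -> value=22 (bin 10110); offset now 20 = byte 2 bit 4; 28 bits remain
Read 4: bits[20:29] width=9 -> value=401 (bin 110010001); offset now 29 = byte 3 bit 5; 19 bits remain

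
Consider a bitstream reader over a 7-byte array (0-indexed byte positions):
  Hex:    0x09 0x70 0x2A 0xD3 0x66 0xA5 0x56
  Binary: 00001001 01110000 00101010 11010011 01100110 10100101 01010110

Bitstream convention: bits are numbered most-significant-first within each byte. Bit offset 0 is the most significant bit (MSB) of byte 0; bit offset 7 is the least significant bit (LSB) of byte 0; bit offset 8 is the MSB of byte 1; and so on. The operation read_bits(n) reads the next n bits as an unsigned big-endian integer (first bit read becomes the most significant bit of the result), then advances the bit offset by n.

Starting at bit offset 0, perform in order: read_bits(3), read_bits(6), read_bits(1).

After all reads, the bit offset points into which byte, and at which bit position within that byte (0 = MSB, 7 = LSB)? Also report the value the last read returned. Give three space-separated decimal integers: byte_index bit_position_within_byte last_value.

Read 1: bits[0:3] width=3 -> value=0 (bin 000); offset now 3 = byte 0 bit 3; 53 bits remain
Read 2: bits[3:9] width=6 -> value=18 (bin 010010); offset now 9 = byte 1 bit 1; 47 bits remain
Read 3: bits[9:10] width=1 -> value=1 (bin 1); offset now 10 = byte 1 bit 2; 46 bits remain

Answer: 1 2 1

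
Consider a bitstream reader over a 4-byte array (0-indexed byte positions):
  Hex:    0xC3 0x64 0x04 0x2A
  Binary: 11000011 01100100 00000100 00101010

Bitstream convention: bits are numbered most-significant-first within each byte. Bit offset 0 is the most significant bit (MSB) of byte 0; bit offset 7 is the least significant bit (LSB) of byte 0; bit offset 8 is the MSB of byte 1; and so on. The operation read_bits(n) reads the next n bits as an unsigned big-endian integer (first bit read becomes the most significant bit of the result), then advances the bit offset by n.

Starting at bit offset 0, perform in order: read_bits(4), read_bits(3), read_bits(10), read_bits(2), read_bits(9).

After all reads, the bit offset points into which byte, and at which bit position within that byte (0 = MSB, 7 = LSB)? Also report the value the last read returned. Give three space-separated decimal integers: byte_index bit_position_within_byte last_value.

Answer: 3 4 66

Derivation:
Read 1: bits[0:4] width=4 -> value=12 (bin 1100); offset now 4 = byte 0 bit 4; 28 bits remain
Read 2: bits[4:7] width=3 -> value=1 (bin 001); offset now 7 = byte 0 bit 7; 25 bits remain
Read 3: bits[7:17] width=10 -> value=712 (bin 1011001000); offset now 17 = byte 2 bit 1; 15 bits remain
Read 4: bits[17:19] width=2 -> value=0 (bin 00); offset now 19 = byte 2 bit 3; 13 bits remain
Read 5: bits[19:28] width=9 -> value=66 (bin 001000010); offset now 28 = byte 3 bit 4; 4 bits remain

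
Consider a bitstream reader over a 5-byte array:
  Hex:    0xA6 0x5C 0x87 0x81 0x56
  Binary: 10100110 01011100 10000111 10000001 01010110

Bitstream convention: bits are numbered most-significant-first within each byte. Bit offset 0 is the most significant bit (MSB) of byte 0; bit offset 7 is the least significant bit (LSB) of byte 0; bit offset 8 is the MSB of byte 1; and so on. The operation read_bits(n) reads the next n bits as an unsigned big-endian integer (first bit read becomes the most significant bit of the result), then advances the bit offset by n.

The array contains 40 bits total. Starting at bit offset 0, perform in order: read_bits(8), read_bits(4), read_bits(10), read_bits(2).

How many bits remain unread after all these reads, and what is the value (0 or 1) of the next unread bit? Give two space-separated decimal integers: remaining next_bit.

Answer: 16 1

Derivation:
Read 1: bits[0:8] width=8 -> value=166 (bin 10100110); offset now 8 = byte 1 bit 0; 32 bits remain
Read 2: bits[8:12] width=4 -> value=5 (bin 0101); offset now 12 = byte 1 bit 4; 28 bits remain
Read 3: bits[12:22] width=10 -> value=801 (bin 1100100001); offset now 22 = byte 2 bit 6; 18 bits remain
Read 4: bits[22:24] width=2 -> value=3 (bin 11); offset now 24 = byte 3 bit 0; 16 bits remain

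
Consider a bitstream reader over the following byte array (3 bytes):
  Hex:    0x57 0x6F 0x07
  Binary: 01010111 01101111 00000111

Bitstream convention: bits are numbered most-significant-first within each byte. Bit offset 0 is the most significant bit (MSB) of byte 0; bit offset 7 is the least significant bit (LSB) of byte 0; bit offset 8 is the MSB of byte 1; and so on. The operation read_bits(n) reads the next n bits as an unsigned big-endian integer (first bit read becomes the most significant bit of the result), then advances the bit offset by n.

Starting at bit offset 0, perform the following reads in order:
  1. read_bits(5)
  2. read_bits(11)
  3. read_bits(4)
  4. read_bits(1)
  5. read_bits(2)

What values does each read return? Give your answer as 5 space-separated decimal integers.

Answer: 10 1903 0 0 3

Derivation:
Read 1: bits[0:5] width=5 -> value=10 (bin 01010); offset now 5 = byte 0 bit 5; 19 bits remain
Read 2: bits[5:16] width=11 -> value=1903 (bin 11101101111); offset now 16 = byte 2 bit 0; 8 bits remain
Read 3: bits[16:20] width=4 -> value=0 (bin 0000); offset now 20 = byte 2 bit 4; 4 bits remain
Read 4: bits[20:21] width=1 -> value=0 (bin 0); offset now 21 = byte 2 bit 5; 3 bits remain
Read 5: bits[21:23] width=2 -> value=3 (bin 11); offset now 23 = byte 2 bit 7; 1 bits remain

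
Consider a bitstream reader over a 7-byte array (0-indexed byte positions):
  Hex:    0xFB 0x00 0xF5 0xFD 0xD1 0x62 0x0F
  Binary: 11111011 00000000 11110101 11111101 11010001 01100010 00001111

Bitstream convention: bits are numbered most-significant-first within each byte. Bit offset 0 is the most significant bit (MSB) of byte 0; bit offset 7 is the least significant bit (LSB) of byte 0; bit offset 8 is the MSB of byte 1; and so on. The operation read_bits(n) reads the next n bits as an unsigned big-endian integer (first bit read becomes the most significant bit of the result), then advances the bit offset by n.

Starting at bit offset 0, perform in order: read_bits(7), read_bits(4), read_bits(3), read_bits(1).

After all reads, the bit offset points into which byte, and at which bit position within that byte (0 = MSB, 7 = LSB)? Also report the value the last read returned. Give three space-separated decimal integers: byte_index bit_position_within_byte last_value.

Read 1: bits[0:7] width=7 -> value=125 (bin 1111101); offset now 7 = byte 0 bit 7; 49 bits remain
Read 2: bits[7:11] width=4 -> value=8 (bin 1000); offset now 11 = byte 1 bit 3; 45 bits remain
Read 3: bits[11:14] width=3 -> value=0 (bin 000); offset now 14 = byte 1 bit 6; 42 bits remain
Read 4: bits[14:15] width=1 -> value=0 (bin 0); offset now 15 = byte 1 bit 7; 41 bits remain

Answer: 1 7 0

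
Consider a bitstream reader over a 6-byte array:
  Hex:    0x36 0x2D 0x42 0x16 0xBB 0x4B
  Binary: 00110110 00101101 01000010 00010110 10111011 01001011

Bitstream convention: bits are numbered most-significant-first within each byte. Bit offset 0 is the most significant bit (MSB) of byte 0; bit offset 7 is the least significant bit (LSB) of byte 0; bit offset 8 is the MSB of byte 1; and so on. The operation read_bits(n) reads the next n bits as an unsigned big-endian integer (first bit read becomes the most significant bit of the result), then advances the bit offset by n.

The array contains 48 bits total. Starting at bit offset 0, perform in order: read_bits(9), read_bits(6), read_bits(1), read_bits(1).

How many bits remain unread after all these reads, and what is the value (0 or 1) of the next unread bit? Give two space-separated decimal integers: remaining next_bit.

Read 1: bits[0:9] width=9 -> value=108 (bin 001101100); offset now 9 = byte 1 bit 1; 39 bits remain
Read 2: bits[9:15] width=6 -> value=22 (bin 010110); offset now 15 = byte 1 bit 7; 33 bits remain
Read 3: bits[15:16] width=1 -> value=1 (bin 1); offset now 16 = byte 2 bit 0; 32 bits remain
Read 4: bits[16:17] width=1 -> value=0 (bin 0); offset now 17 = byte 2 bit 1; 31 bits remain

Answer: 31 1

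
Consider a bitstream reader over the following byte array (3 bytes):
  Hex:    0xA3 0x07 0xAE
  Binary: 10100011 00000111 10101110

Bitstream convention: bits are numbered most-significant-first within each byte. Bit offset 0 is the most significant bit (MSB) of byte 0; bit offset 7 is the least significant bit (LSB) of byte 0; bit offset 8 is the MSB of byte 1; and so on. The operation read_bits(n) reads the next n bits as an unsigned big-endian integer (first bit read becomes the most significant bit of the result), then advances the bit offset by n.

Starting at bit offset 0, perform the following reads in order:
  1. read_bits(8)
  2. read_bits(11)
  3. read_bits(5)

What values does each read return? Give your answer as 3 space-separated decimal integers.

Answer: 163 61 14

Derivation:
Read 1: bits[0:8] width=8 -> value=163 (bin 10100011); offset now 8 = byte 1 bit 0; 16 bits remain
Read 2: bits[8:19] width=11 -> value=61 (bin 00000111101); offset now 19 = byte 2 bit 3; 5 bits remain
Read 3: bits[19:24] width=5 -> value=14 (bin 01110); offset now 24 = byte 3 bit 0; 0 bits remain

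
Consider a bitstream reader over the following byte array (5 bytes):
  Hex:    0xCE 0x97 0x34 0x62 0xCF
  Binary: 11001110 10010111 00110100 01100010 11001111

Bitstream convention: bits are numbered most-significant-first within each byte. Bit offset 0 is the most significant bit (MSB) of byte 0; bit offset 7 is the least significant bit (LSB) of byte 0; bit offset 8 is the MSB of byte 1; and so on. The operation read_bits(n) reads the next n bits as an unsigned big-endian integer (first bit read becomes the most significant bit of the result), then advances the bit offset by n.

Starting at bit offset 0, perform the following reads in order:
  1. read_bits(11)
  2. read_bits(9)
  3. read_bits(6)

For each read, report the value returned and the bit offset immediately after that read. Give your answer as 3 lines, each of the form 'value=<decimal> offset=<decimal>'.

Answer: value=1652 offset=11
value=371 offset=20
value=17 offset=26

Derivation:
Read 1: bits[0:11] width=11 -> value=1652 (bin 11001110100); offset now 11 = byte 1 bit 3; 29 bits remain
Read 2: bits[11:20] width=9 -> value=371 (bin 101110011); offset now 20 = byte 2 bit 4; 20 bits remain
Read 3: bits[20:26] width=6 -> value=17 (bin 010001); offset now 26 = byte 3 bit 2; 14 bits remain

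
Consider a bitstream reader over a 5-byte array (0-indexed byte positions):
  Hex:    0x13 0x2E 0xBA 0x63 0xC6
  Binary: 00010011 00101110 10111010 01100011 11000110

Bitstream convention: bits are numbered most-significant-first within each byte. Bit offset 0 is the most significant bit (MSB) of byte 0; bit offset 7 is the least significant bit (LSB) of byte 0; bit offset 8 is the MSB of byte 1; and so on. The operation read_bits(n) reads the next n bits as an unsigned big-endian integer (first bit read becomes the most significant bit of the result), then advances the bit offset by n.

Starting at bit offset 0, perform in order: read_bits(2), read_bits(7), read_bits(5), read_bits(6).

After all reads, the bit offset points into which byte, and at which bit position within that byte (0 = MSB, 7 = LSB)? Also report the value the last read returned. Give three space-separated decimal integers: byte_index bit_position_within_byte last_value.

Read 1: bits[0:2] width=2 -> value=0 (bin 00); offset now 2 = byte 0 bit 2; 38 bits remain
Read 2: bits[2:9] width=7 -> value=38 (bin 0100110); offset now 9 = byte 1 bit 1; 31 bits remain
Read 3: bits[9:14] width=5 -> value=11 (bin 01011); offset now 14 = byte 1 bit 6; 26 bits remain
Read 4: bits[14:20] width=6 -> value=43 (bin 101011); offset now 20 = byte 2 bit 4; 20 bits remain

Answer: 2 4 43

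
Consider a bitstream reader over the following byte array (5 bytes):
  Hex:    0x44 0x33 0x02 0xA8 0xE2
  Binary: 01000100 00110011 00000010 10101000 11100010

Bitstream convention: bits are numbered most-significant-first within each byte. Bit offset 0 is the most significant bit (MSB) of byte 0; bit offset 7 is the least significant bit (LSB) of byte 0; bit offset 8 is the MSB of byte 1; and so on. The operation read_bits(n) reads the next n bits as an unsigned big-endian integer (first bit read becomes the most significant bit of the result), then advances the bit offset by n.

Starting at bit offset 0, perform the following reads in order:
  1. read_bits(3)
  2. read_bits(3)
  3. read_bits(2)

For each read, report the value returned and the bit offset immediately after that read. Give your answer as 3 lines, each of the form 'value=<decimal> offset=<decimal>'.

Answer: value=2 offset=3
value=1 offset=6
value=0 offset=8

Derivation:
Read 1: bits[0:3] width=3 -> value=2 (bin 010); offset now 3 = byte 0 bit 3; 37 bits remain
Read 2: bits[3:6] width=3 -> value=1 (bin 001); offset now 6 = byte 0 bit 6; 34 bits remain
Read 3: bits[6:8] width=2 -> value=0 (bin 00); offset now 8 = byte 1 bit 0; 32 bits remain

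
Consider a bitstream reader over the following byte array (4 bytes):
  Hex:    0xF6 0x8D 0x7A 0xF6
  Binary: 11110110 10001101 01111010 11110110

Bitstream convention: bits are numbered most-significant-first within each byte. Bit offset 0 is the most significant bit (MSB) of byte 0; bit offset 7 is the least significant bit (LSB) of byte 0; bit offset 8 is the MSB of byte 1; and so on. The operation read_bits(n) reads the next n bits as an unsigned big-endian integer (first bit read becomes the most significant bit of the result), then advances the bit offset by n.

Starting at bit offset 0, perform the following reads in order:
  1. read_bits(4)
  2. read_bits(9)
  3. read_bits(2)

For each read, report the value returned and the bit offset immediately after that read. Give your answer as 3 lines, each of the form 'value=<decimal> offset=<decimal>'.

Read 1: bits[0:4] width=4 -> value=15 (bin 1111); offset now 4 = byte 0 bit 4; 28 bits remain
Read 2: bits[4:13] width=9 -> value=209 (bin 011010001); offset now 13 = byte 1 bit 5; 19 bits remain
Read 3: bits[13:15] width=2 -> value=2 (bin 10); offset now 15 = byte 1 bit 7; 17 bits remain

Answer: value=15 offset=4
value=209 offset=13
value=2 offset=15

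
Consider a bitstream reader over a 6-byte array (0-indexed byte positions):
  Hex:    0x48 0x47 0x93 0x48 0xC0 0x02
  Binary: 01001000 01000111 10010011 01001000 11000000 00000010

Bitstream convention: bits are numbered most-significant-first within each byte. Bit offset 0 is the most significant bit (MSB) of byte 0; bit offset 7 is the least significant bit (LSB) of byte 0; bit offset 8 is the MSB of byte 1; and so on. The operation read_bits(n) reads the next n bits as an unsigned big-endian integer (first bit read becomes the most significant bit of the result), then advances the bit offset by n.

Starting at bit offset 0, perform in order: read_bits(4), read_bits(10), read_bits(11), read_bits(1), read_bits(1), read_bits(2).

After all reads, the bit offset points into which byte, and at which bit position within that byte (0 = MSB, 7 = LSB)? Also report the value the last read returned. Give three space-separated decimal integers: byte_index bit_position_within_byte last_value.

Answer: 3 5 1

Derivation:
Read 1: bits[0:4] width=4 -> value=4 (bin 0100); offset now 4 = byte 0 bit 4; 44 bits remain
Read 2: bits[4:14] width=10 -> value=529 (bin 1000010001); offset now 14 = byte 1 bit 6; 34 bits remain
Read 3: bits[14:25] width=11 -> value=1830 (bin 11100100110); offset now 25 = byte 3 bit 1; 23 bits remain
Read 4: bits[25:26] width=1 -> value=1 (bin 1); offset now 26 = byte 3 bit 2; 22 bits remain
Read 5: bits[26:27] width=1 -> value=0 (bin 0); offset now 27 = byte 3 bit 3; 21 bits remain
Read 6: bits[27:29] width=2 -> value=1 (bin 01); offset now 29 = byte 3 bit 5; 19 bits remain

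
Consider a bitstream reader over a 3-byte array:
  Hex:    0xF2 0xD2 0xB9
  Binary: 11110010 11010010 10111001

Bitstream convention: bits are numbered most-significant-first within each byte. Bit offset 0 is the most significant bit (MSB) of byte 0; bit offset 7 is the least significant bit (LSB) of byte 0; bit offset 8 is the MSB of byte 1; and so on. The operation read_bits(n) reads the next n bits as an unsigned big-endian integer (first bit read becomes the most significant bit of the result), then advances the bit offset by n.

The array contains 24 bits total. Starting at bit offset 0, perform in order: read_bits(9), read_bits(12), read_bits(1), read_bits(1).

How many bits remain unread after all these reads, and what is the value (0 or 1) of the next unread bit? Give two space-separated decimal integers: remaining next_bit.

Read 1: bits[0:9] width=9 -> value=485 (bin 111100101); offset now 9 = byte 1 bit 1; 15 bits remain
Read 2: bits[9:21] width=12 -> value=2647 (bin 101001010111); offset now 21 = byte 2 bit 5; 3 bits remain
Read 3: bits[21:22] width=1 -> value=0 (bin 0); offset now 22 = byte 2 bit 6; 2 bits remain
Read 4: bits[22:23] width=1 -> value=0 (bin 0); offset now 23 = byte 2 bit 7; 1 bits remain

Answer: 1 1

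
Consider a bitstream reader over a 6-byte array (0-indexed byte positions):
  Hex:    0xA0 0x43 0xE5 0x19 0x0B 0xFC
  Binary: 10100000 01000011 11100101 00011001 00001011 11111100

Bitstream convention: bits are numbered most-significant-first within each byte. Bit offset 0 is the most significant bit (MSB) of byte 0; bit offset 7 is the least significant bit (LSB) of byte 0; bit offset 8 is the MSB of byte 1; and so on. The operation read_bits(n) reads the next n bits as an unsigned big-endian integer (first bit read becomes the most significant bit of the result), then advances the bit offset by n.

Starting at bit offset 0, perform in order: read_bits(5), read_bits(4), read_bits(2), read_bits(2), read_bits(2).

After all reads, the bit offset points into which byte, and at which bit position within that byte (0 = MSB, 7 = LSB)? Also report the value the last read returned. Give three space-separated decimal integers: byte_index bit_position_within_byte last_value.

Answer: 1 7 1

Derivation:
Read 1: bits[0:5] width=5 -> value=20 (bin 10100); offset now 5 = byte 0 bit 5; 43 bits remain
Read 2: bits[5:9] width=4 -> value=0 (bin 0000); offset now 9 = byte 1 bit 1; 39 bits remain
Read 3: bits[9:11] width=2 -> value=2 (bin 10); offset now 11 = byte 1 bit 3; 37 bits remain
Read 4: bits[11:13] width=2 -> value=0 (bin 00); offset now 13 = byte 1 bit 5; 35 bits remain
Read 5: bits[13:15] width=2 -> value=1 (bin 01); offset now 15 = byte 1 bit 7; 33 bits remain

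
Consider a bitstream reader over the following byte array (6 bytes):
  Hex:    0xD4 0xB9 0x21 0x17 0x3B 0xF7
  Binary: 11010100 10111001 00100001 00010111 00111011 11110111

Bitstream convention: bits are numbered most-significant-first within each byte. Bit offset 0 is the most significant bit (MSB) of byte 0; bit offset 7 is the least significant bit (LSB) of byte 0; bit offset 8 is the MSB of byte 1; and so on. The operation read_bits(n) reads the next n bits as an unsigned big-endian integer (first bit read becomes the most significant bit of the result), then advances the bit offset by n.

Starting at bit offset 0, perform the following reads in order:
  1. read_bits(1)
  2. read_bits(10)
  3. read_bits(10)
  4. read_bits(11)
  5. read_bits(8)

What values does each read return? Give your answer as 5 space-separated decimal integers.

Answer: 1 677 804 279 59

Derivation:
Read 1: bits[0:1] width=1 -> value=1 (bin 1); offset now 1 = byte 0 bit 1; 47 bits remain
Read 2: bits[1:11] width=10 -> value=677 (bin 1010100101); offset now 11 = byte 1 bit 3; 37 bits remain
Read 3: bits[11:21] width=10 -> value=804 (bin 1100100100); offset now 21 = byte 2 bit 5; 27 bits remain
Read 4: bits[21:32] width=11 -> value=279 (bin 00100010111); offset now 32 = byte 4 bit 0; 16 bits remain
Read 5: bits[32:40] width=8 -> value=59 (bin 00111011); offset now 40 = byte 5 bit 0; 8 bits remain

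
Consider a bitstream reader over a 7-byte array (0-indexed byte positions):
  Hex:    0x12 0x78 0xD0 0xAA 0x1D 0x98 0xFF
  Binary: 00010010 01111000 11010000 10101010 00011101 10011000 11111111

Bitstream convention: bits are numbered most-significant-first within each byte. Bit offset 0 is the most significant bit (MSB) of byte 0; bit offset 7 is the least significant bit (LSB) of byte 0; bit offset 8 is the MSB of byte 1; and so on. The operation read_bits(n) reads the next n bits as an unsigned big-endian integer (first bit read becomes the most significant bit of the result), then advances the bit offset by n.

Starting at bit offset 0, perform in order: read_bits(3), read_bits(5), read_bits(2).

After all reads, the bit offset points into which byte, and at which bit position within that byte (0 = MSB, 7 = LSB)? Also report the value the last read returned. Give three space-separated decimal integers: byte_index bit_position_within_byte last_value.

Answer: 1 2 1

Derivation:
Read 1: bits[0:3] width=3 -> value=0 (bin 000); offset now 3 = byte 0 bit 3; 53 bits remain
Read 2: bits[3:8] width=5 -> value=18 (bin 10010); offset now 8 = byte 1 bit 0; 48 bits remain
Read 3: bits[8:10] width=2 -> value=1 (bin 01); offset now 10 = byte 1 bit 2; 46 bits remain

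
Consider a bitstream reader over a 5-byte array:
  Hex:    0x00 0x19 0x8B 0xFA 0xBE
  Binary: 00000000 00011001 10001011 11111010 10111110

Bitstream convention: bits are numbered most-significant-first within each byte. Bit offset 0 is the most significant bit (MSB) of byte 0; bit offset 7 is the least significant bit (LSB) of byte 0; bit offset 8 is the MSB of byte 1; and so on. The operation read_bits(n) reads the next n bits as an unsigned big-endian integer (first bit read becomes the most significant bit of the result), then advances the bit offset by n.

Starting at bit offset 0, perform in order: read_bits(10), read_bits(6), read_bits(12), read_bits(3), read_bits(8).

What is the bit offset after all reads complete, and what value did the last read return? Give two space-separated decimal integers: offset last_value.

Answer: 39 95

Derivation:
Read 1: bits[0:10] width=10 -> value=0 (bin 0000000000); offset now 10 = byte 1 bit 2; 30 bits remain
Read 2: bits[10:16] width=6 -> value=25 (bin 011001); offset now 16 = byte 2 bit 0; 24 bits remain
Read 3: bits[16:28] width=12 -> value=2239 (bin 100010111111); offset now 28 = byte 3 bit 4; 12 bits remain
Read 4: bits[28:31] width=3 -> value=5 (bin 101); offset now 31 = byte 3 bit 7; 9 bits remain
Read 5: bits[31:39] width=8 -> value=95 (bin 01011111); offset now 39 = byte 4 bit 7; 1 bits remain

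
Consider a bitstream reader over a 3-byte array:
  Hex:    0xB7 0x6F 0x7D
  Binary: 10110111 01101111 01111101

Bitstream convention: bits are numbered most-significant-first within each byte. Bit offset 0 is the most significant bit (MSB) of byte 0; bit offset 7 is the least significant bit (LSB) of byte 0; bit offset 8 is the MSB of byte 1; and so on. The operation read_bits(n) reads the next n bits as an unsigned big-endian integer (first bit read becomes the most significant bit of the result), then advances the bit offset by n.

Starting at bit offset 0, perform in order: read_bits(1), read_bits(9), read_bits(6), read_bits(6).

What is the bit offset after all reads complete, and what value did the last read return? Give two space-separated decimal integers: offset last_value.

Read 1: bits[0:1] width=1 -> value=1 (bin 1); offset now 1 = byte 0 bit 1; 23 bits remain
Read 2: bits[1:10] width=9 -> value=221 (bin 011011101); offset now 10 = byte 1 bit 2; 14 bits remain
Read 3: bits[10:16] width=6 -> value=47 (bin 101111); offset now 16 = byte 2 bit 0; 8 bits remain
Read 4: bits[16:22] width=6 -> value=31 (bin 011111); offset now 22 = byte 2 bit 6; 2 bits remain

Answer: 22 31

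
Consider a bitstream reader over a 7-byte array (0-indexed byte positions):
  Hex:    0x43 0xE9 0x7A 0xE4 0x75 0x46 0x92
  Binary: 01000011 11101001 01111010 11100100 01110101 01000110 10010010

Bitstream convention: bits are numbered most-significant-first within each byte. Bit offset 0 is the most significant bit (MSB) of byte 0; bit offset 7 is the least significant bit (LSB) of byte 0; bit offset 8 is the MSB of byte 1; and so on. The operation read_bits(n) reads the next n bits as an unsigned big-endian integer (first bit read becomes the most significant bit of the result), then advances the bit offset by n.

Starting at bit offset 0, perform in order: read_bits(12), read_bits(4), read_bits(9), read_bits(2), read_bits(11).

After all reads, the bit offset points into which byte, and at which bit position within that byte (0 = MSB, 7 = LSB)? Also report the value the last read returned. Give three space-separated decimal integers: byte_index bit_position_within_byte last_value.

Read 1: bits[0:12] width=12 -> value=1086 (bin 010000111110); offset now 12 = byte 1 bit 4; 44 bits remain
Read 2: bits[12:16] width=4 -> value=9 (bin 1001); offset now 16 = byte 2 bit 0; 40 bits remain
Read 3: bits[16:25] width=9 -> value=245 (bin 011110101); offset now 25 = byte 3 bit 1; 31 bits remain
Read 4: bits[25:27] width=2 -> value=3 (bin 11); offset now 27 = byte 3 bit 3; 29 bits remain
Read 5: bits[27:38] width=11 -> value=285 (bin 00100011101); offset now 38 = byte 4 bit 6; 18 bits remain

Answer: 4 6 285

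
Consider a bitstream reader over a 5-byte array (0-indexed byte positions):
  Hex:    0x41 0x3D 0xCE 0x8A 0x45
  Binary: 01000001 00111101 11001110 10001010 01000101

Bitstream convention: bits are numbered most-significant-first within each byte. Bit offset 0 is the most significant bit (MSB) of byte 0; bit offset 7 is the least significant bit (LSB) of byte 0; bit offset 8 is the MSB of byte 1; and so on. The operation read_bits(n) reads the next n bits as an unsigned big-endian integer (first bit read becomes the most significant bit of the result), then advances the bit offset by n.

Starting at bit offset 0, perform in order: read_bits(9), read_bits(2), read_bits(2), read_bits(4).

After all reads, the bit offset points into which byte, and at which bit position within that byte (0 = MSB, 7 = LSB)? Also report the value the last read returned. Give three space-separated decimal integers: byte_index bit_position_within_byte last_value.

Answer: 2 1 11

Derivation:
Read 1: bits[0:9] width=9 -> value=130 (bin 010000010); offset now 9 = byte 1 bit 1; 31 bits remain
Read 2: bits[9:11] width=2 -> value=1 (bin 01); offset now 11 = byte 1 bit 3; 29 bits remain
Read 3: bits[11:13] width=2 -> value=3 (bin 11); offset now 13 = byte 1 bit 5; 27 bits remain
Read 4: bits[13:17] width=4 -> value=11 (bin 1011); offset now 17 = byte 2 bit 1; 23 bits remain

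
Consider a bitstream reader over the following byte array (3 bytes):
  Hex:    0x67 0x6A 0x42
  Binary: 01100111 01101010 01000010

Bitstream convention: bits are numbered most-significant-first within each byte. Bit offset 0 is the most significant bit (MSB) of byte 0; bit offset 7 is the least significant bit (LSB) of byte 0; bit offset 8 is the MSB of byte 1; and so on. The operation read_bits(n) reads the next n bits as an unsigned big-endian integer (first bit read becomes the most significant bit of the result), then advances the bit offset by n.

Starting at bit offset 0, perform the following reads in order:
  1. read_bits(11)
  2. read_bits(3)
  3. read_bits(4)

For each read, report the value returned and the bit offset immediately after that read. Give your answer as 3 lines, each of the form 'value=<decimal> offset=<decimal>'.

Answer: value=827 offset=11
value=2 offset=14
value=9 offset=18

Derivation:
Read 1: bits[0:11] width=11 -> value=827 (bin 01100111011); offset now 11 = byte 1 bit 3; 13 bits remain
Read 2: bits[11:14] width=3 -> value=2 (bin 010); offset now 14 = byte 1 bit 6; 10 bits remain
Read 3: bits[14:18] width=4 -> value=9 (bin 1001); offset now 18 = byte 2 bit 2; 6 bits remain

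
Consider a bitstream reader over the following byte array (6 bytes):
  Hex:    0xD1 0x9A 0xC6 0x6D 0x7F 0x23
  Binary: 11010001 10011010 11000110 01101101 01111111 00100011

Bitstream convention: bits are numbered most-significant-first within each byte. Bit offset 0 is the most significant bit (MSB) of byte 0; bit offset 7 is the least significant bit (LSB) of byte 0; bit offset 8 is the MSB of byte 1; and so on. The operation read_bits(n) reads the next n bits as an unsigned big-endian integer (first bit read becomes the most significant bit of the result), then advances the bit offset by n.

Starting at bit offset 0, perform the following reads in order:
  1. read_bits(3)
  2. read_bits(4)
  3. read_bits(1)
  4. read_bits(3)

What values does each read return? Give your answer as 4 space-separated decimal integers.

Read 1: bits[0:3] width=3 -> value=6 (bin 110); offset now 3 = byte 0 bit 3; 45 bits remain
Read 2: bits[3:7] width=4 -> value=8 (bin 1000); offset now 7 = byte 0 bit 7; 41 bits remain
Read 3: bits[7:8] width=1 -> value=1 (bin 1); offset now 8 = byte 1 bit 0; 40 bits remain
Read 4: bits[8:11] width=3 -> value=4 (bin 100); offset now 11 = byte 1 bit 3; 37 bits remain

Answer: 6 8 1 4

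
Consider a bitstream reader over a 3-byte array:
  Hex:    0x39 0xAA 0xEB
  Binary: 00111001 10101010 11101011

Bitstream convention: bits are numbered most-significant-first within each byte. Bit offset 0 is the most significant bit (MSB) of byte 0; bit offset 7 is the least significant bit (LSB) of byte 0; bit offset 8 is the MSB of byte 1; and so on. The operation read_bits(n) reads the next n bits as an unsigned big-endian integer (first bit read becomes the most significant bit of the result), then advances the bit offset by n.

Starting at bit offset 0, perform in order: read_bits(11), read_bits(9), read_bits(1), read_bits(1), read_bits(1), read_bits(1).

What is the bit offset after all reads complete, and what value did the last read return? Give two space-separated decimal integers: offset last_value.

Read 1: bits[0:11] width=11 -> value=461 (bin 00111001101); offset now 11 = byte 1 bit 3; 13 bits remain
Read 2: bits[11:20] width=9 -> value=174 (bin 010101110); offset now 20 = byte 2 bit 4; 4 bits remain
Read 3: bits[20:21] width=1 -> value=1 (bin 1); offset now 21 = byte 2 bit 5; 3 bits remain
Read 4: bits[21:22] width=1 -> value=0 (bin 0); offset now 22 = byte 2 bit 6; 2 bits remain
Read 5: bits[22:23] width=1 -> value=1 (bin 1); offset now 23 = byte 2 bit 7; 1 bits remain
Read 6: bits[23:24] width=1 -> value=1 (bin 1); offset now 24 = byte 3 bit 0; 0 bits remain

Answer: 24 1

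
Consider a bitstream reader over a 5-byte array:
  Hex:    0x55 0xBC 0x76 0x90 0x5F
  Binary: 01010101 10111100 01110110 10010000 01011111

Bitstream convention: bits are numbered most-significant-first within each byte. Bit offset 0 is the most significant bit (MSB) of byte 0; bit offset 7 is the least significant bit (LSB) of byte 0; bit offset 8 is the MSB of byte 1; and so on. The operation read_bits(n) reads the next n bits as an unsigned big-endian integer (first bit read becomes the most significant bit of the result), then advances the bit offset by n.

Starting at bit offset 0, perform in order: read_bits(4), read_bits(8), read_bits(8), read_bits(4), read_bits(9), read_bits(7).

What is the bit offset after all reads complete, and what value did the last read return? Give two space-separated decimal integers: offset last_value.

Answer: 40 95

Derivation:
Read 1: bits[0:4] width=4 -> value=5 (bin 0101); offset now 4 = byte 0 bit 4; 36 bits remain
Read 2: bits[4:12] width=8 -> value=91 (bin 01011011); offset now 12 = byte 1 bit 4; 28 bits remain
Read 3: bits[12:20] width=8 -> value=199 (bin 11000111); offset now 20 = byte 2 bit 4; 20 bits remain
Read 4: bits[20:24] width=4 -> value=6 (bin 0110); offset now 24 = byte 3 bit 0; 16 bits remain
Read 5: bits[24:33] width=9 -> value=288 (bin 100100000); offset now 33 = byte 4 bit 1; 7 bits remain
Read 6: bits[33:40] width=7 -> value=95 (bin 1011111); offset now 40 = byte 5 bit 0; 0 bits remain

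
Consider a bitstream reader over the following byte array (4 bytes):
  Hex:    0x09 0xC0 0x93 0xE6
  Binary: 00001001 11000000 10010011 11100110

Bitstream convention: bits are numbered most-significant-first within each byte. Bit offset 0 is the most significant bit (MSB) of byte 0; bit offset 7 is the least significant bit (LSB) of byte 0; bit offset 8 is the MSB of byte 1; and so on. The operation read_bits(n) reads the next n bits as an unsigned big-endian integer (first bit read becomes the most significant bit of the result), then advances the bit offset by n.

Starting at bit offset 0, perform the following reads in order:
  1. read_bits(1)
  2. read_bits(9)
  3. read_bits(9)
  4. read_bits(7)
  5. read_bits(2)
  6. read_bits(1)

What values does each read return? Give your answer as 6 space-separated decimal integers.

Read 1: bits[0:1] width=1 -> value=0 (bin 0); offset now 1 = byte 0 bit 1; 31 bits remain
Read 2: bits[1:10] width=9 -> value=39 (bin 000100111); offset now 10 = byte 1 bit 2; 22 bits remain
Read 3: bits[10:19] width=9 -> value=4 (bin 000000100); offset now 19 = byte 2 bit 3; 13 bits remain
Read 4: bits[19:26] width=7 -> value=79 (bin 1001111); offset now 26 = byte 3 bit 2; 6 bits remain
Read 5: bits[26:28] width=2 -> value=2 (bin 10); offset now 28 = byte 3 bit 4; 4 bits remain
Read 6: bits[28:29] width=1 -> value=0 (bin 0); offset now 29 = byte 3 bit 5; 3 bits remain

Answer: 0 39 4 79 2 0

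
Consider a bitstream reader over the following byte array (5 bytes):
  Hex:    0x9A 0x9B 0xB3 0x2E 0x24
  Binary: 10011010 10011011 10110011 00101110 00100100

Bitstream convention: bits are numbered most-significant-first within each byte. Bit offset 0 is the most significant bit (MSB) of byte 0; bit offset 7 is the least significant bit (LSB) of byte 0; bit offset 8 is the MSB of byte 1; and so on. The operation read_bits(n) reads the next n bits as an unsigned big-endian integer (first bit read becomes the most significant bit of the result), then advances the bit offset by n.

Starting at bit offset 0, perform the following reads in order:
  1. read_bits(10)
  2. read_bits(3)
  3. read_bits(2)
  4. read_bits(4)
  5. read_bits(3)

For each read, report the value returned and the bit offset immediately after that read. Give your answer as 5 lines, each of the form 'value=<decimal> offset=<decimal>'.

Read 1: bits[0:10] width=10 -> value=618 (bin 1001101010); offset now 10 = byte 1 bit 2; 30 bits remain
Read 2: bits[10:13] width=3 -> value=3 (bin 011); offset now 13 = byte 1 bit 5; 27 bits remain
Read 3: bits[13:15] width=2 -> value=1 (bin 01); offset now 15 = byte 1 bit 7; 25 bits remain
Read 4: bits[15:19] width=4 -> value=13 (bin 1101); offset now 19 = byte 2 bit 3; 21 bits remain
Read 5: bits[19:22] width=3 -> value=4 (bin 100); offset now 22 = byte 2 bit 6; 18 bits remain

Answer: value=618 offset=10
value=3 offset=13
value=1 offset=15
value=13 offset=19
value=4 offset=22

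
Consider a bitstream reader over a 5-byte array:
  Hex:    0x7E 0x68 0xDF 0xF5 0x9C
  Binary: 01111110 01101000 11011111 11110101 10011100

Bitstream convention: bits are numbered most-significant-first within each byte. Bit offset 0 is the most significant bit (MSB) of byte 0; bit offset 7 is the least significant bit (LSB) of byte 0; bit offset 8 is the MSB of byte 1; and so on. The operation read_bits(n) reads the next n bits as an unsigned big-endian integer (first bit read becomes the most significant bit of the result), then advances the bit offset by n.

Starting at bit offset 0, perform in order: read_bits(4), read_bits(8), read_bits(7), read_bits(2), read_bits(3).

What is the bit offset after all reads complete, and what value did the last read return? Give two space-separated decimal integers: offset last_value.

Read 1: bits[0:4] width=4 -> value=7 (bin 0111); offset now 4 = byte 0 bit 4; 36 bits remain
Read 2: bits[4:12] width=8 -> value=230 (bin 11100110); offset now 12 = byte 1 bit 4; 28 bits remain
Read 3: bits[12:19] width=7 -> value=70 (bin 1000110); offset now 19 = byte 2 bit 3; 21 bits remain
Read 4: bits[19:21] width=2 -> value=3 (bin 11); offset now 21 = byte 2 bit 5; 19 bits remain
Read 5: bits[21:24] width=3 -> value=7 (bin 111); offset now 24 = byte 3 bit 0; 16 bits remain

Answer: 24 7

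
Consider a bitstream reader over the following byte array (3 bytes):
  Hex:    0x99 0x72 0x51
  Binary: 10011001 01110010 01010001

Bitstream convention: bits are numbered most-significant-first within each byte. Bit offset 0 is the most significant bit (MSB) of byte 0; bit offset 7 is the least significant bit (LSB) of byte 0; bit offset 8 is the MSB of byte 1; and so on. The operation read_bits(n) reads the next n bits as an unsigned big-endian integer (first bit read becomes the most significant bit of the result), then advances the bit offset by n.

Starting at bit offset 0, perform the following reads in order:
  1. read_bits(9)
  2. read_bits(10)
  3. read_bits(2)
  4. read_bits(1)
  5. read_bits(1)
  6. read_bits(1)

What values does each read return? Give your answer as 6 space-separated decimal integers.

Read 1: bits[0:9] width=9 -> value=306 (bin 100110010); offset now 9 = byte 1 bit 1; 15 bits remain
Read 2: bits[9:19] width=10 -> value=914 (bin 1110010010); offset now 19 = byte 2 bit 3; 5 bits remain
Read 3: bits[19:21] width=2 -> value=2 (bin 10); offset now 21 = byte 2 bit 5; 3 bits remain
Read 4: bits[21:22] width=1 -> value=0 (bin 0); offset now 22 = byte 2 bit 6; 2 bits remain
Read 5: bits[22:23] width=1 -> value=0 (bin 0); offset now 23 = byte 2 bit 7; 1 bits remain
Read 6: bits[23:24] width=1 -> value=1 (bin 1); offset now 24 = byte 3 bit 0; 0 bits remain

Answer: 306 914 2 0 0 1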